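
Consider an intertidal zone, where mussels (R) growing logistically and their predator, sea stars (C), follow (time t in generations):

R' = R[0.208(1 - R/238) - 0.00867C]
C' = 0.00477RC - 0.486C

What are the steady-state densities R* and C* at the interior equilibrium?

From dC/dt = 0 with C > 0: 0.00477R* = 0.486, so R* = 102.
Substitute into dR/dt = 0: 0.208(1 - 102/238) = 0.00867C*.
The bracket is 0.572, giving C* = 0.119/0.00867 = 13.7.

R* ≈ 102, C* ≈ 13.7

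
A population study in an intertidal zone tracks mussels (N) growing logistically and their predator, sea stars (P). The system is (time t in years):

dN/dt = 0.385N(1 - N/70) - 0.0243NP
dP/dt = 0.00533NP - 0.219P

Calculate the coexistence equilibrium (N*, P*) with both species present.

From dP/dt = 0 with P > 0: 0.00533N* = 0.219, so N* = 41.1.
Substitute into dN/dt = 0: 0.385(1 - 41.1/70) = 0.0243P*.
The bracket is 0.413, giving P* = 0.159/0.0243 = 6.54.

N* ≈ 41.1, P* ≈ 6.54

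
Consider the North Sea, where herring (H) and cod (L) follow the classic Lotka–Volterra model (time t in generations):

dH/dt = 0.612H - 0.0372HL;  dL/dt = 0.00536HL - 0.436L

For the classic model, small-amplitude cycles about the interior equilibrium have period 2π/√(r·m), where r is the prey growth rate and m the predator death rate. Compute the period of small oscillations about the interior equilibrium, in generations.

T ≈ 12.2 generations

Here r = 0.612 and m = 0.436, so r·m = 0.267.
ω = √0.267 = 0.517 per generation, hence T = 2π/ω ≈ 12.2 generations.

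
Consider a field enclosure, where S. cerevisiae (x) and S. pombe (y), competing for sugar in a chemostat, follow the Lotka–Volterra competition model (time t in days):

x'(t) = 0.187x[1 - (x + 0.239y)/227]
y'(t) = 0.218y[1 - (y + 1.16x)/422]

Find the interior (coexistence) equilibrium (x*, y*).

x* ≈ 175, y* ≈ 220

Setting both brackets to zero gives the nullclines x + 0.239y = 227 and 1.16x + y = 422.
Substituting y = 422 - 1.16x into the first: x(1 - 0.239·1.16) = 227 - 0.239·422.
So x* = 126/0.723 = 175, and then y* = 422 - 1.16·175 = 220.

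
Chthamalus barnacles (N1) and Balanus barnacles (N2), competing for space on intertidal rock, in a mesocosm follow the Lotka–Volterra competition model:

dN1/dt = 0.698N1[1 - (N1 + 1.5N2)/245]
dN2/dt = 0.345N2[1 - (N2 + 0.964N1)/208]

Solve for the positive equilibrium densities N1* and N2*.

Setting both brackets to zero gives the nullclines N1 + 1.5N2 = 245 and 0.964N1 + N2 = 208.
Substituting N2 = 208 - 0.964N1 into the first: N1(1 - 1.5·0.964) = 245 - 1.5·208.
So N1* = -67/-0.446 = 150, and then N2* = 208 - 0.964·150 = 63.2.

N1* ≈ 150, N2* ≈ 63.2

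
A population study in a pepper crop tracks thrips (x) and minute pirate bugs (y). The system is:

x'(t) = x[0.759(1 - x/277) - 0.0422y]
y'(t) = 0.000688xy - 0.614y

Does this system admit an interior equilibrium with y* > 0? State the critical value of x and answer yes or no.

Threshold x = 892; K < 892, so no, the predator goes extinct.

The predator equation gives dy/dt > 0 only when x > 0.614/0.000688 = 892.
Without the predator, x → K = 277. Since 277 < 892, the predator cannot invade.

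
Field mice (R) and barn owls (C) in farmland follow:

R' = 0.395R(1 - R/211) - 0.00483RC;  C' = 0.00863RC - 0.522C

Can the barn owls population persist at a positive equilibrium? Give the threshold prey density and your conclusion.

The predator equation gives dC/dt > 0 only when R > 0.522/0.00863 = 60.5.
Without the predator, R → K = 211. Since 211 > 60.5, the predator can invade and persist.

Threshold R = 60.5; K > 60.5, so yes, the predator persists.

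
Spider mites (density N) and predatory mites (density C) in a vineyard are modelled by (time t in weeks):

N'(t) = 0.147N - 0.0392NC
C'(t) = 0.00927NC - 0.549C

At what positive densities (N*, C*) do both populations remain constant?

N* ≈ 59.2, C* ≈ 3.75

Set dC/dt = 0 with C > 0: 0.00927N - 0.549 = 0, so N* = 0.549/0.00927 = 59.2.
Set dN/dt = 0 with N > 0: 0.147 - 0.0392C = 0, so C* = 0.147/0.0392 = 3.75.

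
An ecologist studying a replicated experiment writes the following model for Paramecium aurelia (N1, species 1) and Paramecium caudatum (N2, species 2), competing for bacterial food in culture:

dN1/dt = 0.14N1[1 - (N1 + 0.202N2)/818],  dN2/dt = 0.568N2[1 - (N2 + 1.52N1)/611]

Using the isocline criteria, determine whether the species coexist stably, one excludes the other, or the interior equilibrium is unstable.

species 1 excludes species 2

Compare the nullcline intercepts: K1/α12 = 818/0.202 = 4050 > K2 = 611; K2/α21 = 611/1.52 = 402 < K1 = 818.
Since the inequalities point opposite ways, species 1 can invade but species 2 cannot.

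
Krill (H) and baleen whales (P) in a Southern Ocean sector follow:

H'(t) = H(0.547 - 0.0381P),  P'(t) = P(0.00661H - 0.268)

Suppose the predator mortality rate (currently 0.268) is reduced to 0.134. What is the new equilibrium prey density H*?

At the interior fixed point, setting dP/dt = 0 with P > 0 fixes H* = (predator death rate)/(HP coefficient) — independent of the other coefficients.
With the change, H* = 0.134/0.00661 = 20.3; it falls from 40.5.

H* ≈ 20.3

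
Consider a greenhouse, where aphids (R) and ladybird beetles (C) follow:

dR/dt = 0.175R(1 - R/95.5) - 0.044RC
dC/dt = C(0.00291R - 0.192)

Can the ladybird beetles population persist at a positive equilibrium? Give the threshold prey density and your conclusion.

Threshold R = 66; K > 66, so yes, the predator persists.

The predator equation gives dC/dt > 0 only when R > 0.192/0.00291 = 66.
Without the predator, R → K = 95.5. Since 95.5 > 66, the predator can invade and persist.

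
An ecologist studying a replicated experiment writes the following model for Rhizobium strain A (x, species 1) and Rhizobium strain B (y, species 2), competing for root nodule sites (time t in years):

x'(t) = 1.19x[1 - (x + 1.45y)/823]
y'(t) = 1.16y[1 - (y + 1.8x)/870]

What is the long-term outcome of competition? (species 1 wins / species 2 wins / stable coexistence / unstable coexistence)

Compare the nullcline intercepts: K1/α12 = 823/1.45 = 568 < K2 = 870; K2/α21 = 870/1.8 = 483 < K1 = 823.
Since both are reversed, neither can invade when rare; the interior point is a saddle.

unstable coexistence (outcome depends on initial conditions)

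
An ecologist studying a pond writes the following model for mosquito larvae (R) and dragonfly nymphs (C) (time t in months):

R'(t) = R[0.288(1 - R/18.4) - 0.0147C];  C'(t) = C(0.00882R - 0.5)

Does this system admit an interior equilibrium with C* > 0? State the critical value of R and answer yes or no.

The predator equation gives dC/dt > 0 only when R > 0.5/0.00882 = 56.7.
Without the predator, R → K = 18.4. Since 18.4 < 56.7, the predator cannot invade.

Threshold R = 56.7; K < 56.7, so no, the predator goes extinct.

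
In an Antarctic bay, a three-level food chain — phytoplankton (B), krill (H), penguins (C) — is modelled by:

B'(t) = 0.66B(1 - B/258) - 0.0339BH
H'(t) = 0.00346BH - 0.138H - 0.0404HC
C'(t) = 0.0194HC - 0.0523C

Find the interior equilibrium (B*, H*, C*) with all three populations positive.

B* ≈ 222, H* ≈ 2.7, C* ≈ 15.6

From dC/dt = 0: 0.0194H* = 0.0523, so H* = 2.7.
From dB/dt = 0: 0.66(1 - B*/258) = 0.0339·2.7, giving B* = 258·(1 - 0.138) = 222.
From dH/dt = 0: 0.00346·222 - 0.138 = 0.0404C*, so C* = 0.631/0.0404 = 15.6.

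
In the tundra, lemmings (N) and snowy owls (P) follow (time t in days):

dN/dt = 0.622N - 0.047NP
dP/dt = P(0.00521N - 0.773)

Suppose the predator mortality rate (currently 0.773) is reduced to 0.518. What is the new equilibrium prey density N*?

N* ≈ 99.4

At the interior fixed point, setting dP/dt = 0 with P > 0 fixes N* = (predator death rate)/(NP coefficient) — independent of the other coefficients.
With the change, N* = 0.518/0.00521 = 99.4; it falls from 148.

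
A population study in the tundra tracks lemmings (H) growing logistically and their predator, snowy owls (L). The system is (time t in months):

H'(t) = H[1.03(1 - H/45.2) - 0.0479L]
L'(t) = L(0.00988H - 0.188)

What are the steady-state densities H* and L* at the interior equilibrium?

H* ≈ 19, L* ≈ 12.5

From dL/dt = 0 with L > 0: 0.00988H* = 0.188, so H* = 19.
Substitute into dH/dt = 0: 1.03(1 - 19/45.2) = 0.0479L*.
The bracket is 0.579, giving L* = 0.596/0.0479 = 12.5.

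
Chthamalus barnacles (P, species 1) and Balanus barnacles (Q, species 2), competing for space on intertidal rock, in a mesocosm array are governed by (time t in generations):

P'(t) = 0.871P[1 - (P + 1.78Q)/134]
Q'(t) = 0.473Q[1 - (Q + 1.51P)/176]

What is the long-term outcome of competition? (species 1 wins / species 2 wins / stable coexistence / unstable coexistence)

Compare the nullcline intercepts: K1/α12 = 134/1.78 = 75.3 < K2 = 176; K2/α21 = 176/1.51 = 117 < K1 = 134.
Since both are reversed, neither can invade when rare; the interior point is a saddle.

unstable coexistence (outcome depends on initial conditions)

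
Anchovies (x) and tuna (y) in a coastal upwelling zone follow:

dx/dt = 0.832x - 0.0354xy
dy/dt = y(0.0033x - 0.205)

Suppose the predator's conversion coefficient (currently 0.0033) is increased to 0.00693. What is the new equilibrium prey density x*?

At the interior fixed point, setting dy/dt = 0 with y > 0 fixes x* = (predator death rate)/(xy coefficient) — independent of the other coefficients.
With the change, x* = 0.205/0.00693 = 29.6; it falls from 62.1.

x* ≈ 29.6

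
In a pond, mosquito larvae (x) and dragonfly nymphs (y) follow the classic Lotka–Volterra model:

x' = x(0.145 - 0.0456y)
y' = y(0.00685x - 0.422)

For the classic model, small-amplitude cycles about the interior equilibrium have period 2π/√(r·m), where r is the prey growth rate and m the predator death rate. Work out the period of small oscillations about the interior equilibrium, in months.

Here r = 0.145 and m = 0.422, so r·m = 0.0612.
ω = √0.0612 = 0.247 per month, hence T = 2π/ω ≈ 25.4 months.

T ≈ 25.4 months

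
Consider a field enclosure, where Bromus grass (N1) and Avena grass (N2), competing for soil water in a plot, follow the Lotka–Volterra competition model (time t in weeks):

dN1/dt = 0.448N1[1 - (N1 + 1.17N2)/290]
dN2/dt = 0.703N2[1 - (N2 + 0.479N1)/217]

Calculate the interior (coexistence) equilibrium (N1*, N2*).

N1* ≈ 82.1, N2* ≈ 178

Setting both brackets to zero gives the nullclines N1 + 1.17N2 = 290 and 0.479N1 + N2 = 217.
Substituting N2 = 217 - 0.479N1 into the first: N1(1 - 1.17·0.479) = 290 - 1.17·217.
So N1* = 36.1/0.44 = 82.1, and then N2* = 217 - 0.479·82.1 = 178.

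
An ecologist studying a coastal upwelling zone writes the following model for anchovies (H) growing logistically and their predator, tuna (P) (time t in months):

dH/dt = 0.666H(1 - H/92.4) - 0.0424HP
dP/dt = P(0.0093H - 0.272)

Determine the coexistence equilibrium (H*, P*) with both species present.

H* ≈ 29.2, P* ≈ 10.7

From dP/dt = 0 with P > 0: 0.0093H* = 0.272, so H* = 29.2.
Substitute into dH/dt = 0: 0.666(1 - 29.2/92.4) = 0.0424P*.
The bracket is 0.683, giving P* = 0.455/0.0424 = 10.7.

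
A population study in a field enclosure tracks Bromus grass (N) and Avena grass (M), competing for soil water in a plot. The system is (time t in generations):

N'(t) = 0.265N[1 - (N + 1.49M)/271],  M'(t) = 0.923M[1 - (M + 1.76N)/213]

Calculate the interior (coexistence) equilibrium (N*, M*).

Setting both brackets to zero gives the nullclines N + 1.49M = 271 and 1.76N + M = 213.
Substituting M = 213 - 1.76N into the first: N(1 - 1.49·1.76) = 271 - 1.49·213.
So N* = -46.4/-1.62 = 28.6, and then M* = 213 - 1.76·28.6 = 163.

N* ≈ 28.6, M* ≈ 163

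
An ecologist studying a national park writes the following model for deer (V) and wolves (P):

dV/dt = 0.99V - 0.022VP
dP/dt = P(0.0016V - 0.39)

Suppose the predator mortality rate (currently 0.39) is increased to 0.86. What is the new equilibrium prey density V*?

V* ≈ 538

At the interior fixed point, setting dP/dt = 0 with P > 0 fixes V* = (predator death rate)/(VP coefficient) — independent of the other coefficients.
With the change, V* = 0.86/0.0016 = 538; it rises from 244.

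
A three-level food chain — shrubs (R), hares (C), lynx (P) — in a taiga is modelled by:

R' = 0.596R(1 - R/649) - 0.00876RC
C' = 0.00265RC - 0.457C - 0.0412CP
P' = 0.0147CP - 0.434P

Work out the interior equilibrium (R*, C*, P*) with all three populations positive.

From dP/dt = 0: 0.0147C* = 0.434, so C* = 29.5.
From dR/dt = 0: 0.596(1 - R*/649) = 0.00876·29.5, giving R* = 649·(1 - 0.434) = 367.
From dC/dt = 0: 0.00265·367 - 0.457 = 0.0412P*, so P* = 0.517/0.0412 = 12.5.

R* ≈ 367, C* ≈ 29.5, P* ≈ 12.5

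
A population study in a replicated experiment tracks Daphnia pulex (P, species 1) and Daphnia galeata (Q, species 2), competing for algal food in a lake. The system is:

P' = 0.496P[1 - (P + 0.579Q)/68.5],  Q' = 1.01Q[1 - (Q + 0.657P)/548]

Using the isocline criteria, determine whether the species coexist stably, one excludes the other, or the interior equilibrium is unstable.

Compare the nullcline intercepts: K1/α12 = 68.5/0.579 = 118 < K2 = 548; K2/α21 = 548/0.657 = 834 > K1 = 68.5.
Since the inequalities point opposite ways, species 2 can invade but species 1 cannot.

species 2 excludes species 1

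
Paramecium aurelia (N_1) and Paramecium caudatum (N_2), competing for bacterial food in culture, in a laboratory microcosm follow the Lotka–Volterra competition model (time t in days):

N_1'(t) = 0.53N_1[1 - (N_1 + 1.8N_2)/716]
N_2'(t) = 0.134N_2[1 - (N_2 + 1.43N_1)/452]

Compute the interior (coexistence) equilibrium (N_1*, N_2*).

Setting both brackets to zero gives the nullclines N_1 + 1.8N_2 = 716 and 1.43N_1 + N_2 = 452.
Substituting N_2 = 452 - 1.43N_1 into the first: N_1(1 - 1.8·1.43) = 716 - 1.8·452.
So N_1* = -97.6/-1.57 = 62, and then N_2* = 452 - 1.43·62 = 363.

N_1* ≈ 62, N_2* ≈ 363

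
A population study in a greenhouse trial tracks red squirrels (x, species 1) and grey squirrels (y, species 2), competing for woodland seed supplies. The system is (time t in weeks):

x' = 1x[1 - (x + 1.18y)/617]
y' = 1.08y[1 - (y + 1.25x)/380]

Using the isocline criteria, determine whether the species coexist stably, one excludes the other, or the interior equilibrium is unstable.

species 1 excludes species 2

Compare the nullcline intercepts: K1/α12 = 617/1.18 = 523 > K2 = 380; K2/α21 = 380/1.25 = 304 < K1 = 617.
Since the inequalities point opposite ways, species 1 can invade but species 2 cannot.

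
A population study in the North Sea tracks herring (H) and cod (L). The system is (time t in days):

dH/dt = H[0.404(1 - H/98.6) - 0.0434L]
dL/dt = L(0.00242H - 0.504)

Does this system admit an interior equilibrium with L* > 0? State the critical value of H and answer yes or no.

The predator equation gives dL/dt > 0 only when H > 0.504/0.00242 = 208.
Without the predator, H → K = 98.6. Since 98.6 < 208, the predator cannot invade.

Threshold H = 208; K < 208, so no, the predator goes extinct.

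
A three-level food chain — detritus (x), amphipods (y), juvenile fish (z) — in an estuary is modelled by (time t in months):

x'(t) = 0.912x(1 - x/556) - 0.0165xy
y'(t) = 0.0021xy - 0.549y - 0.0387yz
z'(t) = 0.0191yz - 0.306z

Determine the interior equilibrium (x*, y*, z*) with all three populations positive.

From dz/dt = 0: 0.0191y* = 0.306, so y* = 16.
From dx/dt = 0: 0.912(1 - x*/556) = 0.0165·16, giving x* = 556·(1 - 0.29) = 395.
From dy/dt = 0: 0.0021·395 - 0.549 = 0.0387z*, so z* = 0.28/0.0387 = 7.24.

x* ≈ 395, y* ≈ 16, z* ≈ 7.24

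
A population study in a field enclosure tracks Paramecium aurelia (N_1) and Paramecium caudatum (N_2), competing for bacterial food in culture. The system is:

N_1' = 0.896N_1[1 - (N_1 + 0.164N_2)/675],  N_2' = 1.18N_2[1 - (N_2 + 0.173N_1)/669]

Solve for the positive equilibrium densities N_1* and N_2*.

N_1* ≈ 582, N_2* ≈ 568

Setting both brackets to zero gives the nullclines N_1 + 0.164N_2 = 675 and 0.173N_1 + N_2 = 669.
Substituting N_2 = 669 - 0.173N_1 into the first: N_1(1 - 0.164·0.173) = 675 - 0.164·669.
So N_1* = 565/0.972 = 582, and then N_2* = 669 - 0.173·582 = 568.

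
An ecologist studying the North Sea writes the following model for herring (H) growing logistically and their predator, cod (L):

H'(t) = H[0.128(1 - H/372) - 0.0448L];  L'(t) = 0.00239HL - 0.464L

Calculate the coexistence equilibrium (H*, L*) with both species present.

From dL/dt = 0 with L > 0: 0.00239H* = 0.464, so H* = 194.
Substitute into dH/dt = 0: 0.128(1 - 194/372) = 0.0448L*.
The bracket is 0.478, giving L* = 0.0612/0.0448 = 1.37.

H* ≈ 194, L* ≈ 1.37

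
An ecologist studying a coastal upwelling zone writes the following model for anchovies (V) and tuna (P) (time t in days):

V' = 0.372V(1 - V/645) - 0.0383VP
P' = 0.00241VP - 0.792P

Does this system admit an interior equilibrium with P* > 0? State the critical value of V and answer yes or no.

The predator equation gives dP/dt > 0 only when V > 0.792/0.00241 = 329.
Without the predator, V → K = 645. Since 645 > 329, the predator can invade and persist.

Threshold V = 329; K > 329, so yes, the predator persists.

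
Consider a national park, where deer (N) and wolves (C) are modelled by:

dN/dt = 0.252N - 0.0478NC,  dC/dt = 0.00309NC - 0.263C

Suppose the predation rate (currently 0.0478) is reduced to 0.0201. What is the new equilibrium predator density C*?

C* ≈ 12.5

At the interior fixed point, setting dN/dt = 0 with N > 0 fixes C* = (prey growth rate)/(NC coefficient) — independent of the other coefficients.
With the change, C* = 0.252/0.0201 = 12.5; it rises from 5.27.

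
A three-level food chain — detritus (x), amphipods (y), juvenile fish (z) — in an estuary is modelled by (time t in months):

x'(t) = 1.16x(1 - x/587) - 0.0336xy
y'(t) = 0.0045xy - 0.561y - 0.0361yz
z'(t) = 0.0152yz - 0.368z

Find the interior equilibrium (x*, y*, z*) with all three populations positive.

x* ≈ 175, y* ≈ 24.2, z* ≈ 6.32

From dz/dt = 0: 0.0152y* = 0.368, so y* = 24.2.
From dx/dt = 0: 1.16(1 - x*/587) = 0.0336·24.2, giving x* = 587·(1 - 0.701) = 175.
From dy/dt = 0: 0.0045·175 - 0.561 = 0.0361z*, so z* = 0.228/0.0361 = 6.32.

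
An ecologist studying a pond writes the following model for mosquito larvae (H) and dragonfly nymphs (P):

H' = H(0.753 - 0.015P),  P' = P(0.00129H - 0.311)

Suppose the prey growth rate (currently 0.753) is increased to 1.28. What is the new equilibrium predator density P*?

At the interior fixed point, setting dH/dt = 0 with H > 0 fixes P* = (prey growth rate)/(HP coefficient) — independent of the other coefficients.
With the change, P* = 1.28/0.015 = 85.3; it rises from 50.2.

P* ≈ 85.3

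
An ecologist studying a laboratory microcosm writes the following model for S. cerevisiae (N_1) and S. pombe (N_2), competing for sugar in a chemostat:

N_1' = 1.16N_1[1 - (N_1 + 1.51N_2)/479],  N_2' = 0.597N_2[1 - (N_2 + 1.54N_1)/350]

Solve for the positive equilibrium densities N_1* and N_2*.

N_1* ≈ 37.3, N_2* ≈ 292

Setting both brackets to zero gives the nullclines N_1 + 1.51N_2 = 479 and 1.54N_1 + N_2 = 350.
Substituting N_2 = 350 - 1.54N_1 into the first: N_1(1 - 1.51·1.54) = 479 - 1.51·350.
So N_1* = -49.5/-1.33 = 37.3, and then N_2* = 350 - 1.54·37.3 = 292.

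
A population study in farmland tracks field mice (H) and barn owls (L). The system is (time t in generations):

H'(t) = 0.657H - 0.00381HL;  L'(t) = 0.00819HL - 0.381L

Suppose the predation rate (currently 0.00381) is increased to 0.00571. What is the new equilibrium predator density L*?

L* ≈ 115

At the interior fixed point, setting dH/dt = 0 with H > 0 fixes L* = (prey growth rate)/(HL coefficient) — independent of the other coefficients.
With the change, L* = 0.657/0.00571 = 115; it falls from 172.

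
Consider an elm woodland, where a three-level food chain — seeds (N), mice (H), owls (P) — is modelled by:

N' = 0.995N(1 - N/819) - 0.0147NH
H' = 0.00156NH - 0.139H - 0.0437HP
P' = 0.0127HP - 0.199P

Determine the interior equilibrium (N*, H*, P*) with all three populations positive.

N* ≈ 629, H* ≈ 15.7, P* ≈ 19.3

From dP/dt = 0: 0.0127H* = 0.199, so H* = 15.7.
From dN/dt = 0: 0.995(1 - N*/819) = 0.0147·15.7, giving N* = 819·(1 - 0.231) = 629.
From dH/dt = 0: 0.00156·629 - 0.139 = 0.0437P*, so P* = 0.843/0.0437 = 19.3.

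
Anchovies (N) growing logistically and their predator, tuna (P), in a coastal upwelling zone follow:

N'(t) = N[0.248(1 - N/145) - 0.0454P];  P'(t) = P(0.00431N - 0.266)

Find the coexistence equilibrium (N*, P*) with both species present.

N* ≈ 61.7, P* ≈ 3.14

From dP/dt = 0 with P > 0: 0.00431N* = 0.266, so N* = 61.7.
Substitute into dN/dt = 0: 0.248(1 - 61.7/145) = 0.0454P*.
The bracket is 0.574, giving P* = 0.142/0.0454 = 3.14.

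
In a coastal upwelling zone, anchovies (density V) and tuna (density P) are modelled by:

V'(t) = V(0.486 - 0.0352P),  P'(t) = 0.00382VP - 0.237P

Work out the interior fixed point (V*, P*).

V* ≈ 62, P* ≈ 13.8

Set dP/dt = 0 with P > 0: 0.00382V - 0.237 = 0, so V* = 0.237/0.00382 = 62.
Set dV/dt = 0 with V > 0: 0.486 - 0.0352P = 0, so P* = 0.486/0.0352 = 13.8.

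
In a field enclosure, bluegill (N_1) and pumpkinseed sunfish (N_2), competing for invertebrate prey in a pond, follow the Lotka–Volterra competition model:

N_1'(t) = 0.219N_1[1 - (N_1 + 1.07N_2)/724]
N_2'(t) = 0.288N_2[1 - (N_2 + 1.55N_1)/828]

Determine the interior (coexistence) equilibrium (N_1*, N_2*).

Setting both brackets to zero gives the nullclines N_1 + 1.07N_2 = 724 and 1.55N_1 + N_2 = 828.
Substituting N_2 = 828 - 1.55N_1 into the first: N_1(1 - 1.07·1.55) = 724 - 1.07·828.
So N_1* = -162/-0.659 = 246, and then N_2* = 828 - 1.55·246 = 447.

N_1* ≈ 246, N_2* ≈ 447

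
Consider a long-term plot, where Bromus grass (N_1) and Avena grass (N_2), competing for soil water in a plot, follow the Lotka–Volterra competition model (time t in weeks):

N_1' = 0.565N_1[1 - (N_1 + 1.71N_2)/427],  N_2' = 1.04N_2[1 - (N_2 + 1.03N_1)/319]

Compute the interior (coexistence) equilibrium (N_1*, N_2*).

N_1* ≈ 156, N_2* ≈ 159

Setting both brackets to zero gives the nullclines N_1 + 1.71N_2 = 427 and 1.03N_1 + N_2 = 319.
Substituting N_2 = 319 - 1.03N_1 into the first: N_1(1 - 1.71·1.03) = 427 - 1.71·319.
So N_1* = -118/-0.761 = 156, and then N_2* = 319 - 1.03·156 = 159.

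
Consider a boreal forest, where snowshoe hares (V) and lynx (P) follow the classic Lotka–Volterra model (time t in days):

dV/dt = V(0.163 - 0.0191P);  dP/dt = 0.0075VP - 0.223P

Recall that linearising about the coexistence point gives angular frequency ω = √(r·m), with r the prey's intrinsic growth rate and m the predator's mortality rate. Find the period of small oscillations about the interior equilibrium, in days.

T ≈ 33 days

Here r = 0.163 and m = 0.223, so r·m = 0.0363.
ω = √0.0363 = 0.191 per day, hence T = 2π/ω ≈ 33 days.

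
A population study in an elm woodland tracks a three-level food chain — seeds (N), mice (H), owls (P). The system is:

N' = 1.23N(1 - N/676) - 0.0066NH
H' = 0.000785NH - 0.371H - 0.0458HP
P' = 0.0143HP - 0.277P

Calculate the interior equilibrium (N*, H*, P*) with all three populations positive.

N* ≈ 606, H* ≈ 19.4, P* ≈ 2.28

From dP/dt = 0: 0.0143H* = 0.277, so H* = 19.4.
From dN/dt = 0: 1.23(1 - N*/676) = 0.0066·19.4, giving N* = 676·(1 - 0.104) = 606.
From dH/dt = 0: 0.000785·606 - 0.371 = 0.0458P*, so P* = 0.105/0.0458 = 2.28.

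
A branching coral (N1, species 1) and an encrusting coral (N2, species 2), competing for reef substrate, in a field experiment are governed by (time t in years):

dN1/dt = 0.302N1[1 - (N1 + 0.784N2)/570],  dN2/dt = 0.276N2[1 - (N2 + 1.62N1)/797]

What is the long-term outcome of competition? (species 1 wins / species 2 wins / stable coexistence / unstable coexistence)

unstable coexistence (outcome depends on initial conditions)

Compare the nullcline intercepts: K1/α12 = 570/0.784 = 727 < K2 = 797; K2/α21 = 797/1.62 = 492 < K1 = 570.
Since both are reversed, neither can invade when rare; the interior point is a saddle.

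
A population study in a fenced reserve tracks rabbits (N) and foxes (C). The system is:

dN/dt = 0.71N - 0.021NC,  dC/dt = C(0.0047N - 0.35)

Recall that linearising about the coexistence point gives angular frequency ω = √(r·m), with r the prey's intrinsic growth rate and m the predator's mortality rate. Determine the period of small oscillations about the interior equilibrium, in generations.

Here r = 0.71 and m = 0.35, so r·m = 0.248.
ω = √0.248 = 0.498 per generation, hence T = 2π/ω ≈ 12.6 generations.

T ≈ 12.6 generations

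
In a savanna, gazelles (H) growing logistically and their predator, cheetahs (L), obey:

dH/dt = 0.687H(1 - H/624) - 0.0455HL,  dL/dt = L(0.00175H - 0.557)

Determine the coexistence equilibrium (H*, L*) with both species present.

From dL/dt = 0 with L > 0: 0.00175H* = 0.557, so H* = 318.
Substitute into dH/dt = 0: 0.687(1 - 318/624) = 0.0455L*.
The bracket is 0.49, giving L* = 0.337/0.0455 = 7.4.

H* ≈ 318, L* ≈ 7.4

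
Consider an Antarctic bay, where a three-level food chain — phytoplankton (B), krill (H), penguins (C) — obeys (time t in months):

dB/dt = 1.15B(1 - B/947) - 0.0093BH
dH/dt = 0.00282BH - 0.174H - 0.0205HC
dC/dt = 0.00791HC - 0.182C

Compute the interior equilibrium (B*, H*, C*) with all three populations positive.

B* ≈ 771, H* ≈ 23, C* ≈ 97.5

From dC/dt = 0: 0.00791H* = 0.182, so H* = 23.
From dB/dt = 0: 1.15(1 - B*/947) = 0.0093·23, giving B* = 947·(1 - 0.186) = 771.
From dH/dt = 0: 0.00282·771 - 0.174 = 0.0205C*, so C* = 2/0.0205 = 97.5.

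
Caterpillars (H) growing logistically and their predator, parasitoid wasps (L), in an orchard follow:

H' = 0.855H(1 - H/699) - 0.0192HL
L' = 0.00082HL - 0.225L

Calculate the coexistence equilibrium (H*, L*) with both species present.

From dL/dt = 0 with L > 0: 0.00082H* = 0.225, so H* = 274.
Substitute into dH/dt = 0: 0.855(1 - 274/699) = 0.0192L*.
The bracket is 0.607, giving L* = 0.519/0.0192 = 27.1.

H* ≈ 274, L* ≈ 27.1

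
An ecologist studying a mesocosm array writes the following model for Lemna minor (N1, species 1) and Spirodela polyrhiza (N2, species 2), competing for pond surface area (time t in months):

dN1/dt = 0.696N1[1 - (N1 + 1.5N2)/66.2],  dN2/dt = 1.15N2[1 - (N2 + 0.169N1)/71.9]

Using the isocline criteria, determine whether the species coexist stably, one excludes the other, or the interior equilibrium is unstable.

species 2 excludes species 1

Compare the nullcline intercepts: K1/α12 = 66.2/1.5 = 44.1 < K2 = 71.9; K2/α21 = 71.9/0.169 = 425 > K1 = 66.2.
Since the inequalities point opposite ways, species 2 can invade but species 1 cannot.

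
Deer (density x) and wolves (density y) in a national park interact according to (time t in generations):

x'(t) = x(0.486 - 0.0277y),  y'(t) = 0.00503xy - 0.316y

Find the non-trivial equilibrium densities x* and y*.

x* ≈ 62.8, y* ≈ 17.5

Set dy/dt = 0 with y > 0: 0.00503x - 0.316 = 0, so x* = 0.316/0.00503 = 62.8.
Set dx/dt = 0 with x > 0: 0.486 - 0.0277y = 0, so y* = 0.486/0.0277 = 17.5.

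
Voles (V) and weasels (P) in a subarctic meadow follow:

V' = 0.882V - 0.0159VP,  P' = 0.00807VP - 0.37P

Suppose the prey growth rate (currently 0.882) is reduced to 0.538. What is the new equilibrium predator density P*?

At the interior fixed point, setting dV/dt = 0 with V > 0 fixes P* = (prey growth rate)/(VP coefficient) — independent of the other coefficients.
With the change, P* = 0.538/0.0159 = 33.8; it falls from 55.5.

P* ≈ 33.8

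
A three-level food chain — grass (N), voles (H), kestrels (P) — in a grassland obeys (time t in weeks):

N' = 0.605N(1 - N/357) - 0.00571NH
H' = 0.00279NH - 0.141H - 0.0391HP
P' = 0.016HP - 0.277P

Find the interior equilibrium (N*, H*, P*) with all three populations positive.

From dP/dt = 0: 0.016H* = 0.277, so H* = 17.3.
From dN/dt = 0: 0.605(1 - N*/357) = 0.00571·17.3, giving N* = 357·(1 - 0.163) = 299.
From dH/dt = 0: 0.00279·299 - 0.141 = 0.0391P*, so P* = 0.692/0.0391 = 17.7.

N* ≈ 299, H* ≈ 17.3, P* ≈ 17.7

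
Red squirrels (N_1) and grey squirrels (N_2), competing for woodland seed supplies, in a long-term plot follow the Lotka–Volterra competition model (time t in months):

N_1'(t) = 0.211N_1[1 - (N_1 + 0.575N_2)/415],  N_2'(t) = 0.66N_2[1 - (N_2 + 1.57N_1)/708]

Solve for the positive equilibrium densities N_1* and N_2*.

Setting both brackets to zero gives the nullclines N_1 + 0.575N_2 = 415 and 1.57N_1 + N_2 = 708.
Substituting N_2 = 708 - 1.57N_1 into the first: N_1(1 - 0.575·1.57) = 415 - 0.575·708.
So N_1* = 7.9/0.0973 = 81.2, and then N_2* = 708 - 1.57·81.2 = 580.

N_1* ≈ 81.2, N_2* ≈ 580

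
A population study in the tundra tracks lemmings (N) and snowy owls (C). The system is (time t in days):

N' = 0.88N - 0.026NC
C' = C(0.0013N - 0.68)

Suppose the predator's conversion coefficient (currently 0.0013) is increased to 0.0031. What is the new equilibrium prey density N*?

At the interior fixed point, setting dC/dt = 0 with C > 0 fixes N* = (predator death rate)/(NC coefficient) — independent of the other coefficients.
With the change, N* = 0.68/0.0031 = 219; it falls from 523.

N* ≈ 219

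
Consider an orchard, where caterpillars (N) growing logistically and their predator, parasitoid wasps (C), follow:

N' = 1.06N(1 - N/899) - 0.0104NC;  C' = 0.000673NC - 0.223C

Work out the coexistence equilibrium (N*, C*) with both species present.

N* ≈ 331, C* ≈ 64.4

From dC/dt = 0 with C > 0: 0.000673N* = 0.223, so N* = 331.
Substitute into dN/dt = 0: 1.06(1 - 331/899) = 0.0104C*.
The bracket is 0.631, giving C* = 0.669/0.0104 = 64.4.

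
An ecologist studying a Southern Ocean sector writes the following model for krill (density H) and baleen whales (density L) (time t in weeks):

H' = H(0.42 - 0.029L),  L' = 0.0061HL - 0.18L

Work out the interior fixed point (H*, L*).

Set dL/dt = 0 with L > 0: 0.0061H - 0.18 = 0, so H* = 0.18/0.0061 = 29.5.
Set dH/dt = 0 with H > 0: 0.42 - 0.029L = 0, so L* = 0.42/0.029 = 14.5.

H* ≈ 29.5, L* ≈ 14.5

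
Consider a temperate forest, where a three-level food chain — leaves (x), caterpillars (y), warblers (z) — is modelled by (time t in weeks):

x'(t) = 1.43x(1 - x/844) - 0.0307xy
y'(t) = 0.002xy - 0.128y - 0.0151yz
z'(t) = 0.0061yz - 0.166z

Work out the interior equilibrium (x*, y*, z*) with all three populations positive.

x* ≈ 351, y* ≈ 27.2, z* ≈ 38

From dz/dt = 0: 0.0061y* = 0.166, so y* = 27.2.
From dx/dt = 0: 1.43(1 - x*/844) = 0.0307·27.2, giving x* = 844·(1 - 0.584) = 351.
From dy/dt = 0: 0.002·351 - 0.128 = 0.0151z*, so z* = 0.574/0.0151 = 38.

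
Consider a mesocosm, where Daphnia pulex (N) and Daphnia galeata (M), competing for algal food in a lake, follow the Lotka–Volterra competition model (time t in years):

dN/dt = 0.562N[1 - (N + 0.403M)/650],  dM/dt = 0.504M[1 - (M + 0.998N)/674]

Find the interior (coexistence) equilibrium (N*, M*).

Setting both brackets to zero gives the nullclines N + 0.403M = 650 and 0.998N + M = 674.
Substituting M = 674 - 0.998N into the first: N(1 - 0.403·0.998) = 650 - 0.403·674.
So N* = 378/0.598 = 633, and then M* = 674 - 0.998·633 = 42.3.

N* ≈ 633, M* ≈ 42.3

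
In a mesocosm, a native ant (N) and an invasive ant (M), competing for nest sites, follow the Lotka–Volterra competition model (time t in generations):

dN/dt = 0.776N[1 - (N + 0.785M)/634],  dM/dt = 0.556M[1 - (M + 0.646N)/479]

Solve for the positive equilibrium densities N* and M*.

Setting both brackets to zero gives the nullclines N + 0.785M = 634 and 0.646N + M = 479.
Substituting M = 479 - 0.646N into the first: N(1 - 0.785·0.646) = 634 - 0.785·479.
So N* = 258/0.493 = 523, and then M* = 479 - 0.646·523 = 141.

N* ≈ 523, M* ≈ 141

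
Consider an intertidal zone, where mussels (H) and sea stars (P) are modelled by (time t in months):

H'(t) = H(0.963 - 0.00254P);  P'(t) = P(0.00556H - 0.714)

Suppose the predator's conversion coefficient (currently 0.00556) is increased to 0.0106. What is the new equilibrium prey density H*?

At the interior fixed point, setting dP/dt = 0 with P > 0 fixes H* = (predator death rate)/(HP coefficient) — independent of the other coefficients.
With the change, H* = 0.714/0.0106 = 67.4; it falls from 128.

H* ≈ 67.4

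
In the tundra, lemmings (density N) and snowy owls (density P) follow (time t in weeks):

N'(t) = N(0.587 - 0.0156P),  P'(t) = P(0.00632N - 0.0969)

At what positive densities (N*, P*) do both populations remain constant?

Set dP/dt = 0 with P > 0: 0.00632N - 0.0969 = 0, so N* = 0.0969/0.00632 = 15.3.
Set dN/dt = 0 with N > 0: 0.587 - 0.0156P = 0, so P* = 0.587/0.0156 = 37.6.

N* ≈ 15.3, P* ≈ 37.6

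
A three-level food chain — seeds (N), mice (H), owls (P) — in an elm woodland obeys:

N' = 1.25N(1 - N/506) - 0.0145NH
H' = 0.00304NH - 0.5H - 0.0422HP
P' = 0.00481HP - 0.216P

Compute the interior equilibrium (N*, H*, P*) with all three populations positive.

N* ≈ 242, H* ≈ 44.9, P* ≈ 5.61

From dP/dt = 0: 0.00481H* = 0.216, so H* = 44.9.
From dN/dt = 0: 1.25(1 - N*/506) = 0.0145·44.9, giving N* = 506·(1 - 0.521) = 242.
From dH/dt = 0: 0.00304·242 - 0.5 = 0.0422P*, so P* = 0.237/0.0422 = 5.61.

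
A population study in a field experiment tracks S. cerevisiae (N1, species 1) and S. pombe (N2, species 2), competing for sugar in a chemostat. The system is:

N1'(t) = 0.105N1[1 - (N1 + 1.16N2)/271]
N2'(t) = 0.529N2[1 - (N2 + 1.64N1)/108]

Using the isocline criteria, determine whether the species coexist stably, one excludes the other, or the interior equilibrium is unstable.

species 1 excludes species 2

Compare the nullcline intercepts: K1/α12 = 271/1.16 = 234 > K2 = 108; K2/α21 = 108/1.64 = 65.9 < K1 = 271.
Since the inequalities point opposite ways, species 1 can invade but species 2 cannot.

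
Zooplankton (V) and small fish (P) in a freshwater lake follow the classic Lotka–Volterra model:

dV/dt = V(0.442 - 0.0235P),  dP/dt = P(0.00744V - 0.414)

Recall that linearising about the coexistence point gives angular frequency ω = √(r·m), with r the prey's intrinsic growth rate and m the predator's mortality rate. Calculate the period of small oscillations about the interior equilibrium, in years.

Here r = 0.442 and m = 0.414, so r·m = 0.183.
ω = √0.183 = 0.428 per year, hence T = 2π/ω ≈ 14.7 years.

T ≈ 14.7 years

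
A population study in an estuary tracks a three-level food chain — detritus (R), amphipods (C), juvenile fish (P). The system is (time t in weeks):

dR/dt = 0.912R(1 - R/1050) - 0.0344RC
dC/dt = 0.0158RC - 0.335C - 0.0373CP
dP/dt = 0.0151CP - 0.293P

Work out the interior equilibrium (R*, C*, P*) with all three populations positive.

From dP/dt = 0: 0.0151C* = 0.293, so C* = 19.4.
From dR/dt = 0: 0.912(1 - R*/1050) = 0.0344·19.4, giving R* = 1050·(1 - 0.732) = 282.
From dC/dt = 0: 0.0158·282 - 0.335 = 0.0373P*, so P* = 4.11/0.0373 = 110.

R* ≈ 282, C* ≈ 19.4, P* ≈ 110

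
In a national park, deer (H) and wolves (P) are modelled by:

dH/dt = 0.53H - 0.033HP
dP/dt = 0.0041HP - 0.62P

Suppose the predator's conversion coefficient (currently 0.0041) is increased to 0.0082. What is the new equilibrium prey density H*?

H* ≈ 75.6

At the interior fixed point, setting dP/dt = 0 with P > 0 fixes H* = (predator death rate)/(HP coefficient) — independent of the other coefficients.
With the change, H* = 0.62/0.0082 = 75.6; it falls from 151.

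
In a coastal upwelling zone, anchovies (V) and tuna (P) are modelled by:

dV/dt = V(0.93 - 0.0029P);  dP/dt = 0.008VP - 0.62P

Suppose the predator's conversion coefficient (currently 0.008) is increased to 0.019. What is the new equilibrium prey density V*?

At the interior fixed point, setting dP/dt = 0 with P > 0 fixes V* = (predator death rate)/(VP coefficient) — independent of the other coefficients.
With the change, V* = 0.62/0.019 = 32.6; it falls from 77.5.

V* ≈ 32.6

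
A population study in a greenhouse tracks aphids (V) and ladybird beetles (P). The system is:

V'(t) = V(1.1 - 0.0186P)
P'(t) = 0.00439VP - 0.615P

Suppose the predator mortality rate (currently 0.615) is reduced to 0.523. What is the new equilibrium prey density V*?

V* ≈ 119

At the interior fixed point, setting dP/dt = 0 with P > 0 fixes V* = (predator death rate)/(VP coefficient) — independent of the other coefficients.
With the change, V* = 0.523/0.00439 = 119; it falls from 140.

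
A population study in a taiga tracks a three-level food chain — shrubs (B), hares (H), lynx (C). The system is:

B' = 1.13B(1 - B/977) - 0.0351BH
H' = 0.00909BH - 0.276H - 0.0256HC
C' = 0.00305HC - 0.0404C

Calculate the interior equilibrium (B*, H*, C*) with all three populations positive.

B* ≈ 575, H* ≈ 13.2, C* ≈ 193

From dC/dt = 0: 0.00305H* = 0.0404, so H* = 13.2.
From dB/dt = 0: 1.13(1 - B*/977) = 0.0351·13.2, giving B* = 977·(1 - 0.411) = 575.
From dH/dt = 0: 0.00909·575 - 0.276 = 0.0256C*, so C* = 4.95/0.0256 = 193.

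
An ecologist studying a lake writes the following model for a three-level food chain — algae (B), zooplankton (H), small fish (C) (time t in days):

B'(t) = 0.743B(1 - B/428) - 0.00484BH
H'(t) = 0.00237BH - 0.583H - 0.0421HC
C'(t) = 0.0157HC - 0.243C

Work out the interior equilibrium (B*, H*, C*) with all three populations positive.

From dC/dt = 0: 0.0157H* = 0.243, so H* = 15.5.
From dB/dt = 0: 0.743(1 - B*/428) = 0.00484·15.5, giving B* = 428·(1 - 0.101) = 385.
From dH/dt = 0: 0.00237·385 - 0.583 = 0.0421C*, so C* = 0.329/0.0421 = 7.82.

B* ≈ 385, H* ≈ 15.5, C* ≈ 7.82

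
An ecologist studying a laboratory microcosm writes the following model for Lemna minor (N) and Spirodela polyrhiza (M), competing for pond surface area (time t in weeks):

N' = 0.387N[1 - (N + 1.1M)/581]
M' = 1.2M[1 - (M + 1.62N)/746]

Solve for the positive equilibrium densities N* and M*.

Setting both brackets to zero gives the nullclines N + 1.1M = 581 and 1.62N + M = 746.
Substituting M = 746 - 1.62N into the first: N(1 - 1.1·1.62) = 581 - 1.1·746.
So N* = -240/-0.782 = 306, and then M* = 746 - 1.62·306 = 250.

N* ≈ 306, M* ≈ 250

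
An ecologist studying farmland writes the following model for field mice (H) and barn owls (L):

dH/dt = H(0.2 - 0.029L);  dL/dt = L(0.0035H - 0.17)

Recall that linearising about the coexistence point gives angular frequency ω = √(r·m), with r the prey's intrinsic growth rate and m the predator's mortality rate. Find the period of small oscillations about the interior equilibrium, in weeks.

Here r = 0.2 and m = 0.17, so r·m = 0.034.
ω = √0.034 = 0.184 per week, hence T = 2π/ω ≈ 34.1 weeks.

T ≈ 34.1 weeks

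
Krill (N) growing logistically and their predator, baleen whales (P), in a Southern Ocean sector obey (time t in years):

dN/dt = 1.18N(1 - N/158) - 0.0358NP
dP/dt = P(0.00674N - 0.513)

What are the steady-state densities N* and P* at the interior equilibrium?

From dP/dt = 0 with P > 0: 0.00674N* = 0.513, so N* = 76.1.
Substitute into dN/dt = 0: 1.18(1 - 76.1/158) = 0.0358P*.
The bracket is 0.518, giving P* = 0.612/0.0358 = 17.1.

N* ≈ 76.1, P* ≈ 17.1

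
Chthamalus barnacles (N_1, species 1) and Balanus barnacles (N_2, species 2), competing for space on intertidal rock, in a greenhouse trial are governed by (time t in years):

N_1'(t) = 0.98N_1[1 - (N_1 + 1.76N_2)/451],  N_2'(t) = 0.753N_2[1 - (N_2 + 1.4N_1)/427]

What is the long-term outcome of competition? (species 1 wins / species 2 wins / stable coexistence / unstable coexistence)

Compare the nullcline intercepts: K1/α12 = 451/1.76 = 256 < K2 = 427; K2/α21 = 427/1.4 = 305 < K1 = 451.
Since both are reversed, neither can invade when rare; the interior point is a saddle.

unstable coexistence (outcome depends on initial conditions)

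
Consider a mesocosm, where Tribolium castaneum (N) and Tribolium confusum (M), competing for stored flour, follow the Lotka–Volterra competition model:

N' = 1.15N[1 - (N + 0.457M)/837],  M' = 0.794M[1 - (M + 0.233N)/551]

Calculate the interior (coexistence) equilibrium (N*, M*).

N* ≈ 655, M* ≈ 398

Setting both brackets to zero gives the nullclines N + 0.457M = 837 and 0.233N + M = 551.
Substituting M = 551 - 0.233N into the first: N(1 - 0.457·0.233) = 837 - 0.457·551.
So N* = 585/0.894 = 655, and then M* = 551 - 0.233·655 = 398.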